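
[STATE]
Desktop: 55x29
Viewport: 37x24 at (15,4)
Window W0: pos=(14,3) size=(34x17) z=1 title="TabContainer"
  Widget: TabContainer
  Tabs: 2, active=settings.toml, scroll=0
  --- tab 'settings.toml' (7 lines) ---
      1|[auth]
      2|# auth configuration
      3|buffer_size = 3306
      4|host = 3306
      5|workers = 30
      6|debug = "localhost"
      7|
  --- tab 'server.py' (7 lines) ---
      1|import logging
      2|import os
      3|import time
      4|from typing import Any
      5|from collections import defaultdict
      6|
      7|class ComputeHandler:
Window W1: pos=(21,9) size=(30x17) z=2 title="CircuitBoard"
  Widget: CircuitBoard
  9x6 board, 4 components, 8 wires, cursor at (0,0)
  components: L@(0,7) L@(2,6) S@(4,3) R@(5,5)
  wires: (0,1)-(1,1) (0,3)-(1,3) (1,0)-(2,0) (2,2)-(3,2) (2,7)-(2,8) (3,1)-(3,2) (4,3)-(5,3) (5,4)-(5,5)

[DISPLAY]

 TabContainer                   ┃    
────────────────────────────────┨    
[settings.toml]│ server.py      ┃    
────────────────────────────────┃    
[auth]                          ┃    
# auth┏━━━━━━━━━━━━━━━━━━━━━━━━━━━━┓ 
buffer┃ CircuitBoard               ┃ 
host =┠────────────────────────────┨ 
worker┃   0 1 2 3 4 5 6 7 8        ┃ 
debug ┃0  [.]  ·       ·           ┃ 
      ┃        │       │           ┃ 
      ┃1   ·   ·       ·           ┃ 
      ┃    │                       ┃ 
      ┃2   ·       ·               ┃ 
      ┃            │               ┃ 
━━━━━━┃3       · ─ ·               ┃ 
      ┃                            ┃ 
      ┃4               S           ┃ 
      ┃                │           ┃ 
      ┃5               ·   · ─ R   ┃ 
      ┃Cursor: (0,0)               ┃ 
      ┗━━━━━━━━━━━━━━━━━━━━━━━━━━━━┛ 
                                     
                                     


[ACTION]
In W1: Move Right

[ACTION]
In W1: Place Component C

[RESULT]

 TabContainer                   ┃    
────────────────────────────────┨    
[settings.toml]│ server.py      ┃    
────────────────────────────────┃    
[auth]                          ┃    
# auth┏━━━━━━━━━━━━━━━━━━━━━━━━━━━━┓ 
buffer┃ CircuitBoard               ┃ 
host =┠────────────────────────────┨ 
worker┃   0 1 2 3 4 5 6 7 8        ┃ 
debug ┃0      [C]      ·           ┃ 
      ┃        │       │           ┃ 
      ┃1   ·   ·       ·           ┃ 
      ┃    │                       ┃ 
      ┃2   ·       ·               ┃ 
      ┃            │               ┃ 
━━━━━━┃3       · ─ ·               ┃ 
      ┃                            ┃ 
      ┃4               S           ┃ 
      ┃                │           ┃ 
      ┃5               ·   · ─ R   ┃ 
      ┃Cursor: (0,1)               ┃ 
      ┗━━━━━━━━━━━━━━━━━━━━━━━━━━━━┛ 
                                     
                                     


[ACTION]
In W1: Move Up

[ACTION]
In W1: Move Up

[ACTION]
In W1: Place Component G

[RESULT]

 TabContainer                   ┃    
────────────────────────────────┨    
[settings.toml]│ server.py      ┃    
────────────────────────────────┃    
[auth]                          ┃    
# auth┏━━━━━━━━━━━━━━━━━━━━━━━━━━━━┓ 
buffer┃ CircuitBoard               ┃ 
host =┠────────────────────────────┨ 
worker┃   0 1 2 3 4 5 6 7 8        ┃ 
debug ┃0      [G]      ·           ┃ 
      ┃        │       │           ┃ 
      ┃1   ·   ·       ·           ┃ 
      ┃    │                       ┃ 
      ┃2   ·       ·               ┃ 
      ┃            │               ┃ 
━━━━━━┃3       · ─ ·               ┃ 
      ┃                            ┃ 
      ┃4               S           ┃ 
      ┃                │           ┃ 
      ┃5               ·   · ─ R   ┃ 
      ┃Cursor: (0,1)               ┃ 
      ┗━━━━━━━━━━━━━━━━━━━━━━━━━━━━┛ 
                                     
                                     


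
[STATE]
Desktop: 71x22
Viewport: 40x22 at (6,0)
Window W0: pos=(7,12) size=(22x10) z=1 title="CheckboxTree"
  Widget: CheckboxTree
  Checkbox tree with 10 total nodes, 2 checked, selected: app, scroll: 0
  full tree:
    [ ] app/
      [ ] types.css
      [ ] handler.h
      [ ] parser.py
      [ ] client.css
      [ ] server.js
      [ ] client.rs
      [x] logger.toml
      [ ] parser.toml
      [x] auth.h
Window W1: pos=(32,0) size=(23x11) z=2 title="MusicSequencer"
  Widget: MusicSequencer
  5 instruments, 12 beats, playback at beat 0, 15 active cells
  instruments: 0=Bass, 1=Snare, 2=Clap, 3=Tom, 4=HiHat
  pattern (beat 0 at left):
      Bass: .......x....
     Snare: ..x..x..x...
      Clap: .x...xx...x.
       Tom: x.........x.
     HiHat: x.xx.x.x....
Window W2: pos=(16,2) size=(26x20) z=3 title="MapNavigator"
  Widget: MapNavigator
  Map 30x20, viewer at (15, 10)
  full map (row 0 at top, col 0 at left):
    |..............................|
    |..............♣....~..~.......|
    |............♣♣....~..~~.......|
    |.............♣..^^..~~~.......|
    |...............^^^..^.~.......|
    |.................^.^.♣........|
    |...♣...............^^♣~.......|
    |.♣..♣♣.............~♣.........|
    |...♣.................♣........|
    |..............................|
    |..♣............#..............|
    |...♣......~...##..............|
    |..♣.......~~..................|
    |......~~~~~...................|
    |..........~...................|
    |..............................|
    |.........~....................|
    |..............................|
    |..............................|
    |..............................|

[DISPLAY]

                          ┏━━━━━━━━━━━━━
                          ┃ MusicSequenc
          ┏━━━━━━━━━━━━━━━━━━━━━━━━┓────
          ┃ MapNavigator           ┃3456
          ┠────────────────────────┨····
          ┃.........♣♣....~..~~....┃··█·
          ┃..........♣..^^..~~~....┃··██
          ┃............^^^..^.~....┃····
          ┃..............^.^.♣.....┃█·█·
          ┃♣...............^^♣~....┃    
          ┃.♣♣.............~♣......┃━━━━
          ┃♣.................♣.....┃    
 ┏━━━━━━━━┃........................┃    
 ┃ Checkbo┃............@...........┃    
 ┠────────┃♣......~...##...........┃    
 ┃>[-] app┃.......~~...............┃    
 ┃   [ ] t┃...~~~~~................┃    
 ┃   [ ] h┃.......~................┃    
 ┃   [ ] p┃........................┃    
 ┃   [ ] c┃......~.................┃    
 ┃   [ ] s┃........................┃    
 ┗━━━━━━━━┗━━━━━━━━━━━━━━━━━━━━━━━━┛    


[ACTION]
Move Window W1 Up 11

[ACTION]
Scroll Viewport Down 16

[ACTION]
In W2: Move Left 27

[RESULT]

                          ┏━━━━━━━━━━━━━
                          ┃ MusicSequenc
          ┏━━━━━━━━━━━━━━━━━━━━━━━━┓────
          ┃ MapNavigator           ┃3456
          ┠────────────────────────┨····
          ┃            ............┃··█·
          ┃            ............┃··██
          ┃            ............┃····
          ┃            ............┃█·█·
          ┃            ...♣........┃    
          ┃            .♣..♣♣......┃━━━━
          ┃            ...♣........┃    
 ┏━━━━━━━━┃            ............┃    
 ┃ Checkbo┃            @.♣.........┃    
 ┠────────┃            ...♣......~.┃    
 ┃>[-] app┃            ..♣.......~~┃    
 ┃   [ ] t┃            ......~~~~~.┃    
 ┃   [ ] h┃            ..........~.┃    
 ┃   [ ] p┃            ............┃    
 ┃   [ ] c┃            .........~..┃    
 ┃   [ ] s┃            ............┃    
 ┗━━━━━━━━┗━━━━━━━━━━━━━━━━━━━━━━━━┛    


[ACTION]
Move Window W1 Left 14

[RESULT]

            ┏━━━━━━━━━━━━━━━━━━━━━┓     
            ┃ MusicSequencer      ┃     
          ┏━━━━━━━━━━━━━━━━━━━━━━━━┓    
          ┃ MapNavigator           ┃    
          ┠────────────────────────┨    
          ┃            ............┃    
          ┃            ............┃    
          ┃            ............┃    
          ┃            ............┃    
          ┃            ...♣........┃    
          ┃            .♣..♣♣......┃    
          ┃            ...♣........┃    
 ┏━━━━━━━━┃            ............┃    
 ┃ Checkbo┃            @.♣.........┃    
 ┠────────┃            ...♣......~.┃    
 ┃>[-] app┃            ..♣.......~~┃    
 ┃   [ ] t┃            ......~~~~~.┃    
 ┃   [ ] h┃            ..........~.┃    
 ┃   [ ] p┃            ............┃    
 ┃   [ ] c┃            .........~..┃    
 ┃   [ ] s┃            ............┃    
 ┗━━━━━━━━┗━━━━━━━━━━━━━━━━━━━━━━━━┛    


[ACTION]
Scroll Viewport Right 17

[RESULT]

━━━━━━━━━━━━━━━━━┓                      
icSequencer      ┃                      
━━━━━━━━━━━━━━━━━━┓                     
vigator           ┃                     
──────────────────┨                     
      ............┃                     
      ............┃                     
      ............┃                     
      ............┃                     
      ...♣........┃                     
      .♣..♣♣......┃                     
      ...♣........┃                     
      ............┃                     
      @.♣.........┃                     
      ...♣......~.┃                     
      ..♣.......~~┃                     
      ......~~~~~.┃                     
      ..........~.┃                     
      ............┃                     
      .........~..┃                     
      ............┃                     
━━━━━━━━━━━━━━━━━━┛                     


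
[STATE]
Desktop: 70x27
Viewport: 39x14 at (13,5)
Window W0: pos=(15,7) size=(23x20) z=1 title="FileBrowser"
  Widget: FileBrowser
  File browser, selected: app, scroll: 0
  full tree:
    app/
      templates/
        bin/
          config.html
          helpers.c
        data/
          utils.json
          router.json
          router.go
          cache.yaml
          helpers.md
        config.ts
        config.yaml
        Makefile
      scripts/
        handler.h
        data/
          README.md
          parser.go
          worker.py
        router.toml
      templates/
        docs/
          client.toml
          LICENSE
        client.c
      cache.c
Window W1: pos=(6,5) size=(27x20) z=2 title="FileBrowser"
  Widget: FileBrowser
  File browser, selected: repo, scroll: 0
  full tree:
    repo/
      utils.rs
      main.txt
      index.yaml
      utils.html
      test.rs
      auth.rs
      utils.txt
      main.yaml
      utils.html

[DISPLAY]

━━━━━━━━━━━━━━━━━━━┓                   
rowser             ┃                   
───────────────────┨━━━━┓              
repo/              ┃    ┃              
ils.rs             ┃────┨              
in.txt             ┃    ┃              
dex.yaml           ┃/   ┃              
ils.html           ┃    ┃              
st.rs              ┃/   ┃              
th.rs              ┃    ┃              
ils.txt            ┃    ┃              
in.yaml            ┃    ┃              
ils.html           ┃    ┃              
                   ┃    ┃              


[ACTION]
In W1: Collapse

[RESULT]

━━━━━━━━━━━━━━━━━━━┓                   
rowser             ┃                   
───────────────────┨━━━━┓              
repo/              ┃    ┃              
                   ┃────┨              
                   ┃    ┃              
                   ┃/   ┃              
                   ┃    ┃              
                   ┃/   ┃              
                   ┃    ┃              
                   ┃    ┃              
                   ┃    ┃              
                   ┃    ┃              
                   ┃    ┃              


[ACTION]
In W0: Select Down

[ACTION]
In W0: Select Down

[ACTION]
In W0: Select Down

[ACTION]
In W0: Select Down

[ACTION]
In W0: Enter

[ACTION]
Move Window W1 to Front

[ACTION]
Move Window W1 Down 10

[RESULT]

                                       
                                       
━━━━━━━━━━━━━━━━━━━┓━━━━┓              
rowser             ┃    ┃              
───────────────────┨────┨              
repo/              ┃    ┃              
                   ┃/   ┃              
                   ┃    ┃              
                   ┃/   ┃              
                   ┃    ┃              
                   ┃    ┃              
                   ┃    ┃              
                   ┃    ┃              
                   ┃    ┃              


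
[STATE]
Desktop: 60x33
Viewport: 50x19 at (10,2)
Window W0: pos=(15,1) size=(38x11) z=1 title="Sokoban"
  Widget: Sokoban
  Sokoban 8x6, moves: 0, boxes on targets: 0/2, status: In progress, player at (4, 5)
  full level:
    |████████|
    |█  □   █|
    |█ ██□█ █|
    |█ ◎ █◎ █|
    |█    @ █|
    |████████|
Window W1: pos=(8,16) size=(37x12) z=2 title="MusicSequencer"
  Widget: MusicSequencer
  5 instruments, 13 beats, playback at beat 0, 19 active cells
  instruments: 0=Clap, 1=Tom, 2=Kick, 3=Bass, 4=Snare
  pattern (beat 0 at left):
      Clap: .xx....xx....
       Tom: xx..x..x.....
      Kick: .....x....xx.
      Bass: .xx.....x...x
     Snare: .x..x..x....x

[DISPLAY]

     ┃ Sokoban                            ┃       
     ┠────────────────────────────────────┨       
     ┃████████                            ┃       
     ┃█  □   █                            ┃       
     ┃█ ██□█ █                            ┃       
     ┃█ ◎ █◎ █                            ┃       
     ┃█    @ █                            ┃       
     ┃████████                            ┃       
     ┃Moves: 0  0/2                       ┃       
     ┗━━━━━━━━━━━━━━━━━━━━━━━━━━━━━━━━━━━━┛       
                                                  
                                                  
                                                  
                                                  
━━━━━━━━━━━━━━━━━━━━━━━━━━━━━━━━━━┓               
MusicSequencer                    ┃               
──────────────────────────────────┨               
     ▼123456789012                ┃               
 Clap·██····██····                ┃               


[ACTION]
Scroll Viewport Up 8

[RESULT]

                                                  
     ┏━━━━━━━━━━━━━━━━━━━━━━━━━━━━━━━━━━━━┓       
     ┃ Sokoban                            ┃       
     ┠────────────────────────────────────┨       
     ┃████████                            ┃       
     ┃█  □   █                            ┃       
     ┃█ ██□█ █                            ┃       
     ┃█ ◎ █◎ █                            ┃       
     ┃█    @ █                            ┃       
     ┃████████                            ┃       
     ┃Moves: 0  0/2                       ┃       
     ┗━━━━━━━━━━━━━━━━━━━━━━━━━━━━━━━━━━━━┛       
                                                  
                                                  
                                                  
                                                  
━━━━━━━━━━━━━━━━━━━━━━━━━━━━━━━━━━┓               
MusicSequencer                    ┃               
──────────────────────────────────┨               


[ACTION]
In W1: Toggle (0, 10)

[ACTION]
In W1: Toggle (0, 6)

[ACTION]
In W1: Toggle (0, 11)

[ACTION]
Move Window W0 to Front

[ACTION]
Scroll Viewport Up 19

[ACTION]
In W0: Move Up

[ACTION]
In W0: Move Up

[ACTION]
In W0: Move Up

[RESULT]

                                                  
     ┏━━━━━━━━━━━━━━━━━━━━━━━━━━━━━━━━━━━━┓       
     ┃ Sokoban                            ┃       
     ┠────────────────────────────────────┨       
     ┃████████                            ┃       
     ┃█  □   █                            ┃       
     ┃█ ██□█ █                            ┃       
     ┃█ ◎ █+ █                            ┃       
     ┃█      █                            ┃       
     ┃████████                            ┃       
     ┃Moves: 1  0/2                       ┃       
     ┗━━━━━━━━━━━━━━━━━━━━━━━━━━━━━━━━━━━━┛       
                                                  
                                                  
                                                  
                                                  
━━━━━━━━━━━━━━━━━━━━━━━━━━━━━━━━━━┓               
MusicSequencer                    ┃               
──────────────────────────────────┨               


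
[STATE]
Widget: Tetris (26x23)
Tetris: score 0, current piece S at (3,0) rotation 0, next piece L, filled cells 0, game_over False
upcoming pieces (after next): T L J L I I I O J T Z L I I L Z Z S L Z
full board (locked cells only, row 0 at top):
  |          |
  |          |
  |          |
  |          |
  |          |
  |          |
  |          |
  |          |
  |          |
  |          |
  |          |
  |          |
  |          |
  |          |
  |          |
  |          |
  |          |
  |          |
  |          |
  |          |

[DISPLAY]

    ░░    │Next:          
   ░░     │  ▒            
          │▒▒▒            
          │               
          │               
          │               
          │Score:         
          │0              
          │               
          │               
          │               
          │               
          │               
          │               
          │               
          │               
          │               
          │               
          │               
          │               
          │               
          │               
          │               


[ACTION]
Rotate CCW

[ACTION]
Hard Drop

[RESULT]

     ▒    │Next:          
   ▒▒▒    │ ▒             
          │▒▒▒            
          │               
          │               
          │               
          │Score:         
          │0              
          │               
          │               
          │               
          │               
          │               
          │               
          │               
          │               
          │               
   ░      │               
   ░░     │               
    ░     │               
          │               
          │               
          │               


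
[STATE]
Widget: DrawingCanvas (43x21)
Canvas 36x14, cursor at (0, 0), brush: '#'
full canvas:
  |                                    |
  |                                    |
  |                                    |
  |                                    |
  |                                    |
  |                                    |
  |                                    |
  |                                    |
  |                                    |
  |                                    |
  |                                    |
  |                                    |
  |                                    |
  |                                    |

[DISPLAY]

+                                          
                                           
                                           
                                           
                                           
                                           
                                           
                                           
                                           
                                           
                                           
                                           
                                           
                                           
                                           
                                           
                                           
                                           
                                           
                                           
                                           


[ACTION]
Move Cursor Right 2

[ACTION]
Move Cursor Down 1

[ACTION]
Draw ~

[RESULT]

                                           
  ~                                        
                                           
                                           
                                           
                                           
                                           
                                           
                                           
                                           
                                           
                                           
                                           
                                           
                                           
                                           
                                           
                                           
                                           
                                           
                                           


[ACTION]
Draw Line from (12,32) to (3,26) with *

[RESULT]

                                           
  ~                                        
                                           
                          *                
                           *               
                           *               
                            *              
                             *             
                             *             
                              *            
                               *           
                               *           
                                *          
                                           
                                           
                                           
                                           
                                           
                                           
                                           
                                           


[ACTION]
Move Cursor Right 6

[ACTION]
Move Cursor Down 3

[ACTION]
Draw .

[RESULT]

                                           
  ~                                        
                                           
                          *                
        .                  *               
                           *               
                            *              
                             *             
                             *             
                              *            
                               *           
                               *           
                                *          
                                           
                                           
                                           
                                           
                                           
                                           
                                           
                                           


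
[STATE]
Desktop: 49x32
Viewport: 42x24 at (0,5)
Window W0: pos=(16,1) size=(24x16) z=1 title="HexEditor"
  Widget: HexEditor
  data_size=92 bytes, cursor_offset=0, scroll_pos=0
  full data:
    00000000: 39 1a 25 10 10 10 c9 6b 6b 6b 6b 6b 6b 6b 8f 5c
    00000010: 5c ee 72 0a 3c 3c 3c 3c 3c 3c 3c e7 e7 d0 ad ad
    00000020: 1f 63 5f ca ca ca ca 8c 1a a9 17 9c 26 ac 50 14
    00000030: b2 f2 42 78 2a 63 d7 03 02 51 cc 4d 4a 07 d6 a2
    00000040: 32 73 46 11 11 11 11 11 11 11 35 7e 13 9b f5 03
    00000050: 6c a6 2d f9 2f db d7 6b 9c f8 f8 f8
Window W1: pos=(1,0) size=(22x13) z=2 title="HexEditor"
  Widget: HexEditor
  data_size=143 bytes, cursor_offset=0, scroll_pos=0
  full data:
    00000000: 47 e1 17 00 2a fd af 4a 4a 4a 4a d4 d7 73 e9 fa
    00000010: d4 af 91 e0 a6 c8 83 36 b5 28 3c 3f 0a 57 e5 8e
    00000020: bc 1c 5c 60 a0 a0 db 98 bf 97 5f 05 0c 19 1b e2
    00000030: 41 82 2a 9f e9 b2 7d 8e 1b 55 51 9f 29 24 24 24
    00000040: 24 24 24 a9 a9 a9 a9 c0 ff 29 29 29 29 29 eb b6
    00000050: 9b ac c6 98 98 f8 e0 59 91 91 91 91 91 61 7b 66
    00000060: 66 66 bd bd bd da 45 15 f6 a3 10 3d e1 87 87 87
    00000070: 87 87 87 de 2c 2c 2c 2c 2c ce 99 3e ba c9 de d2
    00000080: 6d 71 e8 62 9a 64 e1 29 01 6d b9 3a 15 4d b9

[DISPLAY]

 ┃00000020  bc 1c 5c 6┃10  5c ee 72 0a ┃  
 ┃00000030  41 82 2a 9┃20  1f 63 5f ca ┃  
 ┃00000040  24 24 24 a┃30  b2 f2 42 78 ┃  
 ┃00000050  9b ac c6 9┃40  32 73 46 11 ┃  
 ┃00000060  66 66 bd b┃50  6c a6 2d f9 ┃  
 ┃00000070  87 87 87 d┃                ┃  
 ┃00000080  6d 71 e8 6┃                ┃  
 ┗━━━━━━━━━━━━━━━━━━━━┛                ┃  
                ┃                      ┃  
                ┃                      ┃  
                ┃                      ┃  
                ┗━━━━━━━━━━━━━━━━━━━━━━┛  
                                          
                                          
                                          
                                          
                                          
                                          
                                          
                                          
                                          
                                          
                                          
                                          


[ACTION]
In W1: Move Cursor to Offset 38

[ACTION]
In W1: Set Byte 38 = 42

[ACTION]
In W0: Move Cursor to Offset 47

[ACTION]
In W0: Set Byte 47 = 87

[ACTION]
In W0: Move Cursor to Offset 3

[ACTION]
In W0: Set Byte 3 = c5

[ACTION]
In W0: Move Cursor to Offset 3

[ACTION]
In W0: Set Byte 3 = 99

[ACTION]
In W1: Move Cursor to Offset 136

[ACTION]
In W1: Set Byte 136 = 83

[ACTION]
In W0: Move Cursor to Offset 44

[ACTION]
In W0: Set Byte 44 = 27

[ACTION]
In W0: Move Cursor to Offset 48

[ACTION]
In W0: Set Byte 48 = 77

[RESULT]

 ┃00000020  bc 1c 5c 6┃10  5c ee 72 0a ┃  
 ┃00000030  41 82 2a 9┃20  1f 63 5f ca ┃  
 ┃00000040  24 24 24 a┃30  77 f2 42 78 ┃  
 ┃00000050  9b ac c6 9┃40  32 73 46 11 ┃  
 ┃00000060  66 66 bd b┃50  6c a6 2d f9 ┃  
 ┃00000070  87 87 87 d┃                ┃  
 ┃00000080  6d 71 e8 6┃                ┃  
 ┗━━━━━━━━━━━━━━━━━━━━┛                ┃  
                ┃                      ┃  
                ┃                      ┃  
                ┃                      ┃  
                ┗━━━━━━━━━━━━━━━━━━━━━━┛  
                                          
                                          
                                          
                                          
                                          
                                          
                                          
                                          
                                          
                                          
                                          
                                          


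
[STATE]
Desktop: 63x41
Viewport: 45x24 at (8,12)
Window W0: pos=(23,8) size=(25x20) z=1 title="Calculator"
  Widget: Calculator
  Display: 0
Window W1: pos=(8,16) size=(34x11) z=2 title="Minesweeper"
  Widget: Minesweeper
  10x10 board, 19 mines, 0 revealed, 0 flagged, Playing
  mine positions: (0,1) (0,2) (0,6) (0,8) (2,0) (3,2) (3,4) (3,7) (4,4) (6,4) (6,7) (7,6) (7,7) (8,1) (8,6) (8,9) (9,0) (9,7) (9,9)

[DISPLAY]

               ┃┌───┬───┬───┬───┐      ┃     
               ┃│ 7 │ 8 │ 9 │ ÷ │      ┃     
               ┃├───┼───┼───┼───┤      ┃     
               ┃│ 4 │ 5 │ 6 │ × │      ┃     
┏━━━━━━━━━━━━━━━━━━━━━━━━━━━━━━━━┓     ┃     
┃ Minesweeper                    ┃     ┃     
┠────────────────────────────────┨     ┃     
┃■■■■■■■■■■                      ┃     ┃     
┃■■■■■■■■■■                      ┃     ┃     
┃■■■■■■■■■■                      ┃     ┃     
┃■■■■■■■■■■                      ┃     ┃     
┃■■■■■■■■■■                      ┃     ┃     
┃■■■■■■■■■■                      ┃     ┃     
┃■■■■■■■■■■                      ┃     ┃     
┗━━━━━━━━━━━━━━━━━━━━━━━━━━━━━━━━┛     ┃     
               ┗━━━━━━━━━━━━━━━━━━━━━━━┛     
                                             
                                             
                                             
                                             
                                             
                                             
                                             
                                             


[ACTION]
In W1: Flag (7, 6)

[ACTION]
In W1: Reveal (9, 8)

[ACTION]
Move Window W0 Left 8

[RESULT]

       ┃┌───┬───┬───┬───┐      ┃             
       ┃│ 7 │ 8 │ 9 │ ÷ │      ┃             
       ┃├───┼───┼───┼───┤      ┃             
       ┃│ 4 │ 5 │ 6 │ × │      ┃             
┏━━━━━━━━━━━━━━━━━━━━━━━━━━━━━━━━┓           
┃ Minesweeper                    ┃           
┠────────────────────────────────┨           
┃■■■■■■■■■■                      ┃           
┃■■■■■■■■■■                      ┃           
┃■■■■■■■■■■                      ┃           
┃■■■■■■■■■■                      ┃           
┃■■■■■■■■■■                      ┃           
┃■■■■■■■■■■                      ┃           
┃■■■■■■■■■■                      ┃           
┗━━━━━━━━━━━━━━━━━━━━━━━━━━━━━━━━┛           
       ┗━━━━━━━━━━━━━━━━━━━━━━━┛             
                                             
                                             
                                             
                                             
                                             
                                             
                                             
                                             


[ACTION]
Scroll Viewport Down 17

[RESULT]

┃ Minesweeper                    ┃           
┠────────────────────────────────┨           
┃■■■■■■■■■■                      ┃           
┃■■■■■■■■■■                      ┃           
┃■■■■■■■■■■                      ┃           
┃■■■■■■■■■■                      ┃           
┃■■■■■■■■■■                      ┃           
┃■■■■■■■■■■                      ┃           
┃■■■■■■■■■■                      ┃           
┗━━━━━━━━━━━━━━━━━━━━━━━━━━━━━━━━┛           
       ┗━━━━━━━━━━━━━━━━━━━━━━━┛             
                                             
                                             
                                             
                                             
                                             
                                             
                                             
                                             
                                             
                                             
                                             
                                             
                                             


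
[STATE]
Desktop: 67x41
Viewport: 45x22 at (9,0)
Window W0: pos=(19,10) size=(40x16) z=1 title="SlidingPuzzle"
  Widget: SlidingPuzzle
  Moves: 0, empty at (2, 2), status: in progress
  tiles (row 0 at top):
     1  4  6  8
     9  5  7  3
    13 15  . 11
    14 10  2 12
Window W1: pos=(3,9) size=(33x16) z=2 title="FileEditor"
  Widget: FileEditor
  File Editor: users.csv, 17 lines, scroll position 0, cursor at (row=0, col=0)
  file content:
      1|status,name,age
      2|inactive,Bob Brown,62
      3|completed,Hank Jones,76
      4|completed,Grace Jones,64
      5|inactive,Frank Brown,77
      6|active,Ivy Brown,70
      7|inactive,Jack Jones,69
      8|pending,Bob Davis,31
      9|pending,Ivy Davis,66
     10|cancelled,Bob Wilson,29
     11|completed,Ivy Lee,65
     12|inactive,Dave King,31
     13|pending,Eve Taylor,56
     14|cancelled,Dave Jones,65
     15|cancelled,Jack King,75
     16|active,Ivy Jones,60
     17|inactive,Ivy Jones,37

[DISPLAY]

                                             
                                             
                                             
                                             
                                             
                                             
                                             
                                             
                                             
━━━━━━━━━━━━━━━━━━━━━━━━━━┓                  
Editor                    ┃━━━━━━━━━━━━━━━━━━
──────────────────────────┨                  
s,name,age               ▲┃──────────────────
ive,Bob Brown,62         █┃────┐             
eted,Hank Jones,76       ░┃  8 │             
eted,Grace Jones,64      ░┃────┤             
ive,Frank Brown,77       ░┃  3 │             
e,Ivy Brown,70           ░┃────┤             
ive,Jack Jones,69        ░┃ 11 │             
ng,Bob Davis,31          ░┃────┤             
ng,Ivy Davis,66          ░┃ 12 │             
lled,Bob Wilson,29       ░┃────┘             


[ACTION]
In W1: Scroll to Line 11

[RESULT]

                                             
                                             
                                             
                                             
                                             
                                             
                                             
                                             
                                             
━━━━━━━━━━━━━━━━━━━━━━━━━━┓                  
Editor                    ┃━━━━━━━━━━━━━━━━━━
──────────────────────────┨                  
e,Ivy Brown,70           ▲┃──────────────────
ive,Jack Jones,69        ░┃────┐             
ng,Bob Davis,31          ░┃  8 │             
ng,Ivy Davis,66          ░┃────┤             
lled,Bob Wilson,29       ░┃  3 │             
eted,Ivy Lee,65          ░┃────┤             
ive,Dave King,31         ░┃ 11 │             
ng,Eve Taylor,56         ░┃────┤             
lled,Dave Jones,65       ░┃ 12 │             
lled,Jack King,75        ░┃────┘             


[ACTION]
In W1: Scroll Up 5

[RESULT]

                                             
                                             
                                             
                                             
                                             
                                             
                                             
                                             
                                             
━━━━━━━━━━━━━━━━━━━━━━━━━━┓                  
Editor                    ┃━━━━━━━━━━━━━━━━━━
──────────────────────────┨                  
s,name,age               ▲┃──────────────────
ive,Bob Brown,62         █┃────┐             
eted,Hank Jones,76       ░┃  8 │             
eted,Grace Jones,64      ░┃────┤             
ive,Frank Brown,77       ░┃  3 │             
e,Ivy Brown,70           ░┃────┤             
ive,Jack Jones,69        ░┃ 11 │             
ng,Bob Davis,31          ░┃────┤             
ng,Ivy Davis,66          ░┃ 12 │             
lled,Bob Wilson,29       ░┃────┘             


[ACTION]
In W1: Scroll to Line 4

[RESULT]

                                             
                                             
                                             
                                             
                                             
                                             
                                             
                                             
                                             
━━━━━━━━━━━━━━━━━━━━━━━━━━┓                  
Editor                    ┃━━━━━━━━━━━━━━━━━━
──────────────────────────┨                  
eted,Grace Jones,64      ▲┃──────────────────
ive,Frank Brown,77       ░┃────┐             
e,Ivy Brown,70           ░┃  8 │             
ive,Jack Jones,69        ░┃────┤             
ng,Bob Davis,31          ░┃  3 │             
ng,Ivy Davis,66          ░┃────┤             
lled,Bob Wilson,29       ░┃ 11 │             
eted,Ivy Lee,65          █┃────┤             
ive,Dave King,31         ░┃ 12 │             
ng,Eve Taylor,56         ░┃────┘             
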